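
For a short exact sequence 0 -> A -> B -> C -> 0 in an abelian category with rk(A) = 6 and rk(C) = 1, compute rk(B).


For a short exact sequence 0 -> A -> B -> C -> 0,
rank is additive: rank(B) = rank(A) + rank(C).
rank(B) = 6 + 1 = 7

7


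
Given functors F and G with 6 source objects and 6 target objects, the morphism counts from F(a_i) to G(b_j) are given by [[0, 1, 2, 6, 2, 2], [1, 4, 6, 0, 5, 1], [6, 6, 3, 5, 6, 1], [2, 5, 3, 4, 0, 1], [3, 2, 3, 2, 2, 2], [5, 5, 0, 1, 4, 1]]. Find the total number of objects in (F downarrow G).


Objects of (F downarrow G) are triples (a, b, h: F(a)->G(b)).
The count equals the sum of all entries in the hom-matrix.
sum(row 0) = 13
sum(row 1) = 17
sum(row 2) = 27
sum(row 3) = 15
sum(row 4) = 14
sum(row 5) = 16
Grand total = 102

102


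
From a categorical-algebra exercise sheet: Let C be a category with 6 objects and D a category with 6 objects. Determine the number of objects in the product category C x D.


The product category C x D has objects that are pairs (c, d).
Number of pairs = |Ob(C)| * |Ob(D)| = 6 * 6 = 36

36


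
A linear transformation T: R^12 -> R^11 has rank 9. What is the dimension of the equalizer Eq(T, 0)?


The equalizer of f and the zero map is ker(f).
By the rank-nullity theorem: dim(ker(f)) = dim(domain) - rank(f).
dim(ker(f)) = 12 - 9 = 3

3


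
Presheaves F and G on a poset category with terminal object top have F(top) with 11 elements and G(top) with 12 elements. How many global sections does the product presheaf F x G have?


Global sections of a presheaf on a poset with terminal top satisfy
Gamma(H) ~ H(top). Presheaves admit pointwise products, so
(F x G)(top) = F(top) x G(top) (Cartesian product).
|Gamma(F x G)| = |F(top)| * |G(top)| = 11 * 12 = 132.

132


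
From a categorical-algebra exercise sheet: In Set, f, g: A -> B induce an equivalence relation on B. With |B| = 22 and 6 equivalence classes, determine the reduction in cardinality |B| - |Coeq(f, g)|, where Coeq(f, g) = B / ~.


The coequalizer Coeq(f, g) = B / ~ has one element per equivalence class.
|B| = 22, |Coeq(f, g)| = 6.
|B| - |Coeq(f, g)| = 22 - 6 = 16.

16


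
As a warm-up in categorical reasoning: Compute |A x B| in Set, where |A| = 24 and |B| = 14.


In Set, the product A x B is the Cartesian product.
By the universal property, |A x B| = |A| * |B|.
|A x B| = 24 * 14 = 336

336


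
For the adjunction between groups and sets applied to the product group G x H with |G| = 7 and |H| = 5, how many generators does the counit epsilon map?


The counit epsilon_K: F(U(K)) -> K of the Free-Forgetful adjunction
maps |K| generators of F(U(K)) into K. For K = G x H (the product group),
|G x H| = |G| * |H|.
Total generators mapped = 7 * 5 = 35.

35


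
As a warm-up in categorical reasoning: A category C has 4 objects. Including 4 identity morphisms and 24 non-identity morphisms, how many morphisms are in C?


Each object has an identity morphism, giving 4 identities.
Adding the 24 non-identity morphisms:
Total = 4 + 24 = 28

28


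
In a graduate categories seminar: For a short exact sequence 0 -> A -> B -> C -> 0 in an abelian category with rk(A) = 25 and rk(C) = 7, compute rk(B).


For a short exact sequence 0 -> A -> B -> C -> 0,
rank is additive: rank(B) = rank(A) + rank(C).
rank(B) = 25 + 7 = 32

32


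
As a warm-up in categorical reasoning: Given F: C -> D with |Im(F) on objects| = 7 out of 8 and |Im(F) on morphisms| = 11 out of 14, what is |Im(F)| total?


The image of F consists of distinct objects and distinct morphisms.
|Im(F)| on objects = 7
|Im(F)| on morphisms = 11
Total image cardinality = 7 + 11 = 18

18


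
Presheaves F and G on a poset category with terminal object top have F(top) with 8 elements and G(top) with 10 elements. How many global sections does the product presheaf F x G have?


Global sections of a presheaf on a poset with terminal top satisfy
Gamma(H) ~ H(top). Presheaves admit pointwise products, so
(F x G)(top) = F(top) x G(top) (Cartesian product).
|Gamma(F x G)| = |F(top)| * |G(top)| = 8 * 10 = 80.

80


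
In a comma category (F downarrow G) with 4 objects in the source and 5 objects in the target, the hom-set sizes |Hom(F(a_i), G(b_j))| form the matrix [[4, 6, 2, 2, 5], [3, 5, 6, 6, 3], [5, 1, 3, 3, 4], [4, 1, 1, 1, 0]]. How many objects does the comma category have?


Objects of (F downarrow G) are triples (a, b, h: F(a)->G(b)).
The count equals the sum of all entries in the hom-matrix.
sum(row 0) = 19
sum(row 1) = 23
sum(row 2) = 16
sum(row 3) = 7
Grand total = 65

65


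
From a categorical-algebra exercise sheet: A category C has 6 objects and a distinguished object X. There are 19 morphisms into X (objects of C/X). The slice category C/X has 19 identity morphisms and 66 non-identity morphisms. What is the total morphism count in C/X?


In the slice category C/X, objects are morphisms to X.
Identity morphisms: 19 (one per object of C/X).
Non-identity morphisms: 66.
Total = 19 + 66 = 85

85


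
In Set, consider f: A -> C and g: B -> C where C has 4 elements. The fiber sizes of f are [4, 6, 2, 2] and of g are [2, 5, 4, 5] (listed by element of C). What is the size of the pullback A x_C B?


The pullback A x_C B consists of pairs (a, b) with f(a) = g(b).
For each element c in C, the fiber product has |f^-1(c)| * |g^-1(c)| elements.
Summing over C: 4 * 2 + 6 * 5 + 2 * 4 + 2 * 5
= 8 + 30 + 8 + 10 = 56

56


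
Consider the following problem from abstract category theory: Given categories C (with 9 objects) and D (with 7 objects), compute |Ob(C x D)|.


The product category C x D has objects that are pairs (c, d).
Number of pairs = |Ob(C)| * |Ob(D)| = 9 * 7 = 63

63


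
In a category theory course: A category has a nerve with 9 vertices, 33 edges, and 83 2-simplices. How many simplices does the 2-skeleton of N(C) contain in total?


The 2-skeleton of the nerve N(C) consists of simplices in dimensions 0, 1, 2:
  |N(C)_0| = 9 (objects)
  |N(C)_1| = 33 (morphisms)
  |N(C)_2| = 83 (composable pairs)
Total = 9 + 33 + 83 = 125

125


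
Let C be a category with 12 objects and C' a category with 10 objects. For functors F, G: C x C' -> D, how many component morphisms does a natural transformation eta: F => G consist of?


A natural transformation eta: F => G assigns one component morphism per
object of the domain category.
The domain is the product category C x C', so
|Ob(C x C')| = |Ob(C)| * |Ob(C')| = 12 * 10 = 120.
Therefore eta has 120 component morphisms.

120


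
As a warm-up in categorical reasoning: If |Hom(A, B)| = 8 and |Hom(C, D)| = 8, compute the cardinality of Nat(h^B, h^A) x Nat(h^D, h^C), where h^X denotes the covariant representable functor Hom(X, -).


By the Yoneda lemma, Nat(h^B, h^A) is isomorphic to Hom(A, B),
so |Nat(h^B, h^A)| = |Hom(A, B)| and |Nat(h^D, h^C)| = |Hom(C, D)|.
|Hom(A, B)| = 8, |Hom(C, D)| = 8.
|Nat(h^B, h^A) x Nat(h^D, h^C)| = 8 * 8 = 64

64


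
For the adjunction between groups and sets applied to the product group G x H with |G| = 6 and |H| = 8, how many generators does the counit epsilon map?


The counit epsilon_K: F(U(K)) -> K of the Free-Forgetful adjunction
maps |K| generators of F(U(K)) into K. For K = G x H (the product group),
|G x H| = |G| * |H|.
Total generators mapped = 6 * 8 = 48.

48


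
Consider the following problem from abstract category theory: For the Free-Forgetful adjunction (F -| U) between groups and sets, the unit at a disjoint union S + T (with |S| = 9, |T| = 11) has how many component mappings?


The unit eta_X: X -> U(F(X)) of the Free-Forgetful adjunction
maps each element of X to a generator of F(X). For X = S + T (disjoint
union in Set), |S + T| = |S| + |T|.
Total mappings = 9 + 11 = 20.

20


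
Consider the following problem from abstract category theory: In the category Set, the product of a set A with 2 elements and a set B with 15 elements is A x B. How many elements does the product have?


In Set, the product A x B is the Cartesian product.
By the universal property, |A x B| = |A| * |B|.
|A x B| = 2 * 15 = 30

30


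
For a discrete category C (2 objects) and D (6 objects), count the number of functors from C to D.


A functor from a discrete category C to D is determined by
where each object maps. Each of the 2 objects of C can map
to any of the 6 objects of D independently.
Number of functors = 6^2 = 36

36


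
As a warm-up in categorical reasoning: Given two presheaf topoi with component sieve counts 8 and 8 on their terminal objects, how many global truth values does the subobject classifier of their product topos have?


In a product of presheaf topoi E_1 x E_2, the subobject classifier
is Omega = Omega_1 x Omega_2 (componentwise), so
|Omega(top)| = |Omega_1(top_1)| * |Omega_2(top_2)|.
= 8 * 8 = 64.

64


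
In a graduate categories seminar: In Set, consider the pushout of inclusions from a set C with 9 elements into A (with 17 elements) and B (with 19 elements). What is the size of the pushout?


The pushout A +_C B identifies the images of C in A and B.
|A +_C B| = |A| + |B| - |C| (for injections).
= 17 + 19 - 9 = 27

27


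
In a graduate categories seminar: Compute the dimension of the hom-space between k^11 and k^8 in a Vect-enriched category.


In Vect-enriched categories, Hom(k^n, k^m) is the space of m x n matrices.
dim(Hom(k^11, k^8)) = 8 * 11 = 88

88


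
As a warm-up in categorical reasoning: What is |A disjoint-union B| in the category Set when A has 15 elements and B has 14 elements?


In Set, the coproduct A + B is the disjoint union.
|A + B| = |A| + |B| = 15 + 14 = 29

29


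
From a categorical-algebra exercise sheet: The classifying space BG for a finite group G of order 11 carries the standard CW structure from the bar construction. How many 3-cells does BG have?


In the bar-construction CW model of BG, the n-cells are indexed by
n-tuples [g_1|...|g_n] of non-identity elements of G (degenerate
simplices with some g_i = e do not contribute cells), so there are
(|G| - 1)^n n-cells.
For dim = 3 with |G| = 11:
cells = (11 - 1)^3 = 10^3 = 1000

1000


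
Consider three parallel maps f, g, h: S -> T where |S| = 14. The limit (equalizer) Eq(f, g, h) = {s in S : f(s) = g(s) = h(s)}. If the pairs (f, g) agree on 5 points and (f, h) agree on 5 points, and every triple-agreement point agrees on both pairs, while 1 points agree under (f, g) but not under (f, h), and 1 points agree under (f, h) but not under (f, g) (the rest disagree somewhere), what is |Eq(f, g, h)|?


Eq(f, g, h) is the triple-agreement set: points in S where all three
maps take the same value. Using inclusion-exclusion on the pairwise data:
Pair (f, g) agrees on 5 points; pair (f, h) on 5 points.
Points agreeing under (f, g) but not (f, h) = 1; under (f, h) but not (f, g) = 1.
Triple-agreement = agreement-in-(f, g) minus points that agree under (f, g) but not (f, h):
|Eq(f, g, h)| = 5 - 1 = 4
(cross-check via (f, h): 5 - 1 = 4.)

4


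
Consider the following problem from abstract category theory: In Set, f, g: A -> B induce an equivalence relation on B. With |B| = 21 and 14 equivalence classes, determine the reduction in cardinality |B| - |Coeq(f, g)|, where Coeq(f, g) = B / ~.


The coequalizer Coeq(f, g) = B / ~ has one element per equivalence class.
|B| = 21, |Coeq(f, g)| = 14.
|B| - |Coeq(f, g)| = 21 - 14 = 7.

7


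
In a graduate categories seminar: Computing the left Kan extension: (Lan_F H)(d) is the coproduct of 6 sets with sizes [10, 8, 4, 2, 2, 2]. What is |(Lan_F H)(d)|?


Pointwise, the left Kan extension (Lan_F H)(d) is the colimit, indexed
by the comma category (F downarrow d), of H composed with the
projection (F downarrow d) -> C. Here that colimit is given
as a coproduct (disjoint union) of sets, so its cardinality is the
sum of the sizes of the summands.
Coproduct of sets with sizes: 10 + 8 + 4 + 2 + 2 + 2
= 28

28


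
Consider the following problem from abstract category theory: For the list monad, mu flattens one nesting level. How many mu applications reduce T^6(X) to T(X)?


Each application of mu: T^2 -> T removes one layer of nesting.
Starting at depth 6 (i.e., T^6(X)), we need to reach T(X).
Number of mu applications = 6 - 1 = 5

5


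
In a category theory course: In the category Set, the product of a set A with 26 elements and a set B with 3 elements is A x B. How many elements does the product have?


In Set, the product A x B is the Cartesian product.
By the universal property, |A x B| = |A| * |B|.
|A x B| = 26 * 3 = 78

78


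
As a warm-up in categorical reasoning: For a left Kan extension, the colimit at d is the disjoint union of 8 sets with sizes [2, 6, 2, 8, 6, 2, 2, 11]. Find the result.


Pointwise, the left Kan extension (Lan_F H)(d) is the colimit, indexed
by the comma category (F downarrow d), of H composed with the
projection (F downarrow d) -> C. Here that colimit is given
as a coproduct (disjoint union) of sets, so its cardinality is the
sum of the sizes of the summands.
Coproduct of sets with sizes: 2 + 6 + 2 + 8 + 6 + 2 + 2 + 11
= 39

39


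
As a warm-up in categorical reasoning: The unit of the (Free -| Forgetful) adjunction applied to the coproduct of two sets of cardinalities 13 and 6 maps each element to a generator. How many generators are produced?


The unit eta_X: X -> U(F(X)) of the Free-Forgetful adjunction
maps each element of X to a generator of F(X). For X = S + T (disjoint
union in Set), |S + T| = |S| + |T|.
Total mappings = 13 + 6 = 19.

19


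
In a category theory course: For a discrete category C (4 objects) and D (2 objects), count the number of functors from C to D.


A functor from a discrete category C to D is determined by
where each object maps. Each of the 4 objects of C can map
to any of the 2 objects of D independently.
Number of functors = 2^4 = 16

16


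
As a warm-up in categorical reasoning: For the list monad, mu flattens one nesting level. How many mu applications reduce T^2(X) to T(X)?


Each application of mu: T^2 -> T removes one layer of nesting.
Starting at depth 2 (i.e., T^2(X)), we need to reach T(X).
Number of mu applications = 2 - 1 = 1

1


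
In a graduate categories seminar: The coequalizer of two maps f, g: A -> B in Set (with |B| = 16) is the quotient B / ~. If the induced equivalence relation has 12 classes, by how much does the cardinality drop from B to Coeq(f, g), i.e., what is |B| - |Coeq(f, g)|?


The coequalizer Coeq(f, g) = B / ~ has one element per equivalence class.
|B| = 16, |Coeq(f, g)| = 12.
|B| - |Coeq(f, g)| = 16 - 12 = 4.

4


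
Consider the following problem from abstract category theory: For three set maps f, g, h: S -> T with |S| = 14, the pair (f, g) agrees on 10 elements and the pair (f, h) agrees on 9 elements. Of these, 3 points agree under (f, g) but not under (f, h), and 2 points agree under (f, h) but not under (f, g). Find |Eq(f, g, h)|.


Eq(f, g, h) is the triple-agreement set: points in S where all three
maps take the same value. Using inclusion-exclusion on the pairwise data:
Pair (f, g) agrees on 10 points; pair (f, h) on 9 points.
Points agreeing under (f, g) but not (f, h) = 3; under (f, h) but not (f, g) = 2.
Triple-agreement = agreement-in-(f, g) minus points that agree under (f, g) but not (f, h):
|Eq(f, g, h)| = 10 - 3 = 7
(cross-check via (f, h): 9 - 2 = 7.)

7


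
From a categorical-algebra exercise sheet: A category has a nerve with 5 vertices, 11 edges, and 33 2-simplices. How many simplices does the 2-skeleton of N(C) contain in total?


The 2-skeleton of the nerve N(C) consists of simplices in dimensions 0, 1, 2:
  |N(C)_0| = 5 (objects)
  |N(C)_1| = 11 (morphisms)
  |N(C)_2| = 33 (composable pairs)
Total = 5 + 11 + 33 = 49

49


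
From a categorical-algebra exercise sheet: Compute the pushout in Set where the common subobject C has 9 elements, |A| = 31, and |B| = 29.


The pushout A +_C B identifies the images of C in A and B.
|A +_C B| = |A| + |B| - |C| (for injections).
= 31 + 29 - 9 = 51

51


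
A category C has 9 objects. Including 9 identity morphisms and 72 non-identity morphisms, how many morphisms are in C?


Each object has an identity morphism, giving 9 identities.
Adding the 72 non-identity morphisms:
Total = 9 + 72 = 81

81


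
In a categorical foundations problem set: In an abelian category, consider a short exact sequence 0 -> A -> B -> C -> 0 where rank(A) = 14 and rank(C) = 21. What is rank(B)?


For a short exact sequence 0 -> A -> B -> C -> 0,
rank is additive: rank(B) = rank(A) + rank(C).
rank(B) = 14 + 21 = 35

35


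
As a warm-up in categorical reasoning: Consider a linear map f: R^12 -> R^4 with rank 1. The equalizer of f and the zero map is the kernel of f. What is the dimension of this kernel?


The equalizer of f and the zero map is ker(f).
By the rank-nullity theorem: dim(ker(f)) = dim(domain) - rank(f).
dim(ker(f)) = 12 - 1 = 11

11


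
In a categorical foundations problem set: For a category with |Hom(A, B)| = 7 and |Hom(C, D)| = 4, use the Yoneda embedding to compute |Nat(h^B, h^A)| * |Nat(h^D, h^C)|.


By the Yoneda lemma, Nat(h^B, h^A) is isomorphic to Hom(A, B),
so |Nat(h^B, h^A)| = |Hom(A, B)| and |Nat(h^D, h^C)| = |Hom(C, D)|.
|Hom(A, B)| = 7, |Hom(C, D)| = 4.
|Nat(h^B, h^A) x Nat(h^D, h^C)| = 7 * 4 = 28

28


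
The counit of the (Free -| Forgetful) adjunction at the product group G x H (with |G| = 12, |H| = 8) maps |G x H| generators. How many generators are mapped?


The counit epsilon_K: F(U(K)) -> K of the Free-Forgetful adjunction
maps |K| generators of F(U(K)) into K. For K = G x H (the product group),
|G x H| = |G| * |H|.
Total generators mapped = 12 * 8 = 96.

96


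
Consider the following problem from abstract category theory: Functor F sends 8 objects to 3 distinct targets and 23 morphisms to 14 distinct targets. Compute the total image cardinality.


The image of F consists of distinct objects and distinct morphisms.
|Im(F)| on objects = 3
|Im(F)| on morphisms = 14
Total image cardinality = 3 + 14 = 17

17


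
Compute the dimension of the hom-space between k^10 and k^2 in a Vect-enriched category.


In Vect-enriched categories, Hom(k^n, k^m) is the space of m x n matrices.
dim(Hom(k^10, k^2)) = 2 * 10 = 20

20


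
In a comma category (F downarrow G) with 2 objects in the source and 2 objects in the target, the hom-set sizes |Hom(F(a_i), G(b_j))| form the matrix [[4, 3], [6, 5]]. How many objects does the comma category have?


Objects of (F downarrow G) are triples (a, b, h: F(a)->G(b)).
The count equals the sum of all entries in the hom-matrix.
sum(row 0) = 7
sum(row 1) = 11
Grand total = 18

18


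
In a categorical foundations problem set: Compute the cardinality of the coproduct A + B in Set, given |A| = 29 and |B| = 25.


In Set, the coproduct A + B is the disjoint union.
|A + B| = |A| + |B| = 29 + 25 = 54

54


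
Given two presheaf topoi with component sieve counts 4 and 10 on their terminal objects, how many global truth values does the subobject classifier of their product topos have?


In a product of presheaf topoi E_1 x E_2, the subobject classifier
is Omega = Omega_1 x Omega_2 (componentwise), so
|Omega(top)| = |Omega_1(top_1)| * |Omega_2(top_2)|.
= 4 * 10 = 40.

40


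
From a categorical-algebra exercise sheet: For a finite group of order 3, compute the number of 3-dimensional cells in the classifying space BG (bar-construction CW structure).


In the bar-construction CW model of BG, the n-cells are indexed by
n-tuples [g_1|...|g_n] of non-identity elements of G (degenerate
simplices with some g_i = e do not contribute cells), so there are
(|G| - 1)^n n-cells.
For dim = 3 with |G| = 3:
cells = (3 - 1)^3 = 2^3 = 8

8


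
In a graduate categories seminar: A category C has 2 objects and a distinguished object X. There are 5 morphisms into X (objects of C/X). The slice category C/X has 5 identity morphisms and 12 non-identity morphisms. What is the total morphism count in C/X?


In the slice category C/X, objects are morphisms to X.
Identity morphisms: 5 (one per object of C/X).
Non-identity morphisms: 12.
Total = 5 + 12 = 17

17


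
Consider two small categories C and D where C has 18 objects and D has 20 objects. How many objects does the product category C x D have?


The product category C x D has objects that are pairs (c, d).
Number of pairs = |Ob(C)| * |Ob(D)| = 18 * 20 = 360

360


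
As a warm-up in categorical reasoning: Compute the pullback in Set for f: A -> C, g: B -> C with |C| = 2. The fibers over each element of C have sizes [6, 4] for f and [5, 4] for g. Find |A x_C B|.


The pullback A x_C B consists of pairs (a, b) with f(a) = g(b).
For each element c in C, the fiber product has |f^-1(c)| * |g^-1(c)| elements.
Summing over C: 6 * 5 + 4 * 4
= 30 + 16 = 46

46


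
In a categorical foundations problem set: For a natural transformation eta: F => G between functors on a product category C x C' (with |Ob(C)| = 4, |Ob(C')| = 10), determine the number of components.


A natural transformation eta: F => G assigns one component morphism per
object of the domain category.
The domain is the product category C x C', so
|Ob(C x C')| = |Ob(C)| * |Ob(C')| = 4 * 10 = 40.
Therefore eta has 40 component morphisms.

40


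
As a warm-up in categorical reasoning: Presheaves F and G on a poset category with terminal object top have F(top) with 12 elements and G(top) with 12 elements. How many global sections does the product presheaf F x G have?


Global sections of a presheaf on a poset with terminal top satisfy
Gamma(H) ~ H(top). Presheaves admit pointwise products, so
(F x G)(top) = F(top) x G(top) (Cartesian product).
|Gamma(F x G)| = |F(top)| * |G(top)| = 12 * 12 = 144.

144


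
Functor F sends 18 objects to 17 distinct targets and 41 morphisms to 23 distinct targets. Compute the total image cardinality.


The image of F consists of distinct objects and distinct morphisms.
|Im(F)| on objects = 17
|Im(F)| on morphisms = 23
Total image cardinality = 17 + 23 = 40

40


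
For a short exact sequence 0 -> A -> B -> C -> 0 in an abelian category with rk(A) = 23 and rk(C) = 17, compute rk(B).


For a short exact sequence 0 -> A -> B -> C -> 0,
rank is additive: rank(B) = rank(A) + rank(C).
rank(B) = 23 + 17 = 40

40


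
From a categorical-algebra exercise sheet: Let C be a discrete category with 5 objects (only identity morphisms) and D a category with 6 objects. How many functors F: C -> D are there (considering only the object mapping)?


A functor from a discrete category C to D is determined by
where each object maps. Each of the 5 objects of C can map
to any of the 6 objects of D independently.
Number of functors = 6^5 = 7776

7776


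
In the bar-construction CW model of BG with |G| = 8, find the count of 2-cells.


In the bar-construction CW model of BG, the n-cells are indexed by
n-tuples [g_1|...|g_n] of non-identity elements of G (degenerate
simplices with some g_i = e do not contribute cells), so there are
(|G| - 1)^n n-cells.
For dim = 2 with |G| = 8:
cells = (8 - 1)^2 = 7^2 = 49

49


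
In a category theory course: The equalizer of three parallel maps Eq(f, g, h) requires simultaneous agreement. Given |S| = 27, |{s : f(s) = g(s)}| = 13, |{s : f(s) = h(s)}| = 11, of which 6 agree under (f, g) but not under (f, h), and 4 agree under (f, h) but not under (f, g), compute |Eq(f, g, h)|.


Eq(f, g, h) is the triple-agreement set: points in S where all three
maps take the same value. Using inclusion-exclusion on the pairwise data:
Pair (f, g) agrees on 13 points; pair (f, h) on 11 points.
Points agreeing under (f, g) but not (f, h) = 6; under (f, h) but not (f, g) = 4.
Triple-agreement = agreement-in-(f, g) minus points that agree under (f, g) but not (f, h):
|Eq(f, g, h)| = 13 - 6 = 7
(cross-check via (f, h): 11 - 4 = 7.)

7


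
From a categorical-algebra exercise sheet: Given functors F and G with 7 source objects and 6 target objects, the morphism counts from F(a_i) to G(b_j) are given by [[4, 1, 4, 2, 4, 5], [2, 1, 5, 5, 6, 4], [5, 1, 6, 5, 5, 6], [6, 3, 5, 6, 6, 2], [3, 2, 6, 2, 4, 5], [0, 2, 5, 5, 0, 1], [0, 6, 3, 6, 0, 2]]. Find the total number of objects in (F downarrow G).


Objects of (F downarrow G) are triples (a, b, h: F(a)->G(b)).
The count equals the sum of all entries in the hom-matrix.
sum(row 0) = 20
sum(row 1) = 23
sum(row 2) = 28
sum(row 3) = 28
sum(row 4) = 22
sum(row 5) = 13
sum(row 6) = 17
Grand total = 151

151


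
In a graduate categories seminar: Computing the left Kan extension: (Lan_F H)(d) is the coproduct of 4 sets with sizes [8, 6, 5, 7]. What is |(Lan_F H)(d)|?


Pointwise, the left Kan extension (Lan_F H)(d) is the colimit, indexed
by the comma category (F downarrow d), of H composed with the
projection (F downarrow d) -> C. Here that colimit is given
as a coproduct (disjoint union) of sets, so its cardinality is the
sum of the sizes of the summands.
Coproduct of sets with sizes: 8 + 6 + 5 + 7
= 26

26


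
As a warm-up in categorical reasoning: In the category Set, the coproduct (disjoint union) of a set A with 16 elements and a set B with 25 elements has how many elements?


In Set, the coproduct A + B is the disjoint union.
|A + B| = |A| + |B| = 16 + 25 = 41

41


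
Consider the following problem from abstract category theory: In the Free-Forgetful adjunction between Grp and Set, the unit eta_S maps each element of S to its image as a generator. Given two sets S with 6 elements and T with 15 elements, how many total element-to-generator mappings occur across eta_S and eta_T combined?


The unit eta_X: X -> U(F(X)) of the Free-Forgetful adjunction
maps each element of X to a generator of F(X). For X = S + T (disjoint
union in Set), |S + T| = |S| + |T|.
Total mappings = 6 + 15 = 21.

21


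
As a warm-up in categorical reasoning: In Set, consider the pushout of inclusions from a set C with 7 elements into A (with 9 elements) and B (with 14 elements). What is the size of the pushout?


The pushout A +_C B identifies the images of C in A and B.
|A +_C B| = |A| + |B| - |C| (for injections).
= 9 + 14 - 7 = 16

16


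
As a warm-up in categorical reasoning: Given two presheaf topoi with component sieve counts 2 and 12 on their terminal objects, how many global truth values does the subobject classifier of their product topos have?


In a product of presheaf topoi E_1 x E_2, the subobject classifier
is Omega = Omega_1 x Omega_2 (componentwise), so
|Omega(top)| = |Omega_1(top_1)| * |Omega_2(top_2)|.
= 2 * 12 = 24.

24


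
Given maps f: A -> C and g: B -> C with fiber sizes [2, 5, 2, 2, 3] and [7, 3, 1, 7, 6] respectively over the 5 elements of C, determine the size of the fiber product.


The pullback A x_C B consists of pairs (a, b) with f(a) = g(b).
For each element c in C, the fiber product has |f^-1(c)| * |g^-1(c)| elements.
Summing over C: 2 * 7 + 5 * 3 + 2 * 1 + 2 * 7 + 3 * 6
= 14 + 15 + 2 + 14 + 18 = 63

63


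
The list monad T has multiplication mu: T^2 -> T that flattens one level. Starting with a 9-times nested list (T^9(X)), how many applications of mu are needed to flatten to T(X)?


Each application of mu: T^2 -> T removes one layer of nesting.
Starting at depth 9 (i.e., T^9(X)), we need to reach T(X).
Number of mu applications = 9 - 1 = 8

8


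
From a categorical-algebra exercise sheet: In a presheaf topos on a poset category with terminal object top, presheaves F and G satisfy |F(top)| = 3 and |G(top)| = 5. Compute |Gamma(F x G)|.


Global sections of a presheaf on a poset with terminal top satisfy
Gamma(H) ~ H(top). Presheaves admit pointwise products, so
(F x G)(top) = F(top) x G(top) (Cartesian product).
|Gamma(F x G)| = |F(top)| * |G(top)| = 3 * 5 = 15.

15


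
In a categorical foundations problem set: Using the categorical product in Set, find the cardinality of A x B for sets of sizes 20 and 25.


In Set, the product A x B is the Cartesian product.
By the universal property, |A x B| = |A| * |B|.
|A x B| = 20 * 25 = 500

500


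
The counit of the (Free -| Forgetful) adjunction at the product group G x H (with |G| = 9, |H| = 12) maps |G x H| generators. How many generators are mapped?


The counit epsilon_K: F(U(K)) -> K of the Free-Forgetful adjunction
maps |K| generators of F(U(K)) into K. For K = G x H (the product group),
|G x H| = |G| * |H|.
Total generators mapped = 9 * 12 = 108.

108


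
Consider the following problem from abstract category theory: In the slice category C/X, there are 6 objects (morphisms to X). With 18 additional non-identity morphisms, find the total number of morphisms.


In the slice category C/X, objects are morphisms to X.
Identity morphisms: 6 (one per object of C/X).
Non-identity morphisms: 18.
Total = 6 + 18 = 24

24


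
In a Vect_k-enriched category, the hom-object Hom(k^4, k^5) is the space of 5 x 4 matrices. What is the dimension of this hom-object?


In Vect-enriched categories, Hom(k^n, k^m) is the space of m x n matrices.
dim(Hom(k^4, k^5)) = 5 * 4 = 20

20


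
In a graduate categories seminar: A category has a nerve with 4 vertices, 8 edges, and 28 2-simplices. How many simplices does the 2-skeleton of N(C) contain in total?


The 2-skeleton of the nerve N(C) consists of simplices in dimensions 0, 1, 2:
  |N(C)_0| = 4 (objects)
  |N(C)_1| = 8 (morphisms)
  |N(C)_2| = 28 (composable pairs)
Total = 4 + 8 + 28 = 40

40


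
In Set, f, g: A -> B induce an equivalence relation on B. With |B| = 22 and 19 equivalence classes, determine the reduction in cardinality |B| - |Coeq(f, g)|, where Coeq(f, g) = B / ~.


The coequalizer Coeq(f, g) = B / ~ has one element per equivalence class.
|B| = 22, |Coeq(f, g)| = 19.
|B| - |Coeq(f, g)| = 22 - 19 = 3.

3


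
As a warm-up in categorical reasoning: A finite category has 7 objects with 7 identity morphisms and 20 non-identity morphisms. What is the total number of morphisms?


Each object has an identity morphism, giving 7 identities.
Adding the 20 non-identity morphisms:
Total = 7 + 20 = 27

27


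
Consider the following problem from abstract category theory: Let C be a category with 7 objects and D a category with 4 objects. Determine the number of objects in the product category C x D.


The product category C x D has objects that are pairs (c, d).
Number of pairs = |Ob(C)| * |Ob(D)| = 7 * 4 = 28

28


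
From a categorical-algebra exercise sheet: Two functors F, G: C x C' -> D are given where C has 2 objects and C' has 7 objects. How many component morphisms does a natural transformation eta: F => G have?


A natural transformation eta: F => G assigns one component morphism per
object of the domain category.
The domain is the product category C x C', so
|Ob(C x C')| = |Ob(C)| * |Ob(C')| = 2 * 7 = 14.
Therefore eta has 14 component morphisms.

14


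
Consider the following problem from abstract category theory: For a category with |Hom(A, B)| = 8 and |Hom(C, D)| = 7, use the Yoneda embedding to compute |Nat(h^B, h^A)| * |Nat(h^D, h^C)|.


By the Yoneda lemma, Nat(h^B, h^A) is isomorphic to Hom(A, B),
so |Nat(h^B, h^A)| = |Hom(A, B)| and |Nat(h^D, h^C)| = |Hom(C, D)|.
|Hom(A, B)| = 8, |Hom(C, D)| = 7.
|Nat(h^B, h^A) x Nat(h^D, h^C)| = 8 * 7 = 56

56


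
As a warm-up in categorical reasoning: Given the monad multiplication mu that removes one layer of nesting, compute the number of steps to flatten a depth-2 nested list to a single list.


Each application of mu: T^2 -> T removes one layer of nesting.
Starting at depth 2 (i.e., T^2(X)), we need to reach T(X).
Number of mu applications = 2 - 1 = 1

1


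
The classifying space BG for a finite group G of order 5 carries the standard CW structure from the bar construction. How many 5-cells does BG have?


In the bar-construction CW model of BG, the n-cells are indexed by
n-tuples [g_1|...|g_n] of non-identity elements of G (degenerate
simplices with some g_i = e do not contribute cells), so there are
(|G| - 1)^n n-cells.
For dim = 5 with |G| = 5:
cells = (5 - 1)^5 = 4^5 = 1024

1024


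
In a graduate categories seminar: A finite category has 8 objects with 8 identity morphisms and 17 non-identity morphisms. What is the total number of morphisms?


Each object has an identity morphism, giving 8 identities.
Adding the 17 non-identity morphisms:
Total = 8 + 17 = 25

25


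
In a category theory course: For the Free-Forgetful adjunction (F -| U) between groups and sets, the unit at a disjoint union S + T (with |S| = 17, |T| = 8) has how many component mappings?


The unit eta_X: X -> U(F(X)) of the Free-Forgetful adjunction
maps each element of X to a generator of F(X). For X = S + T (disjoint
union in Set), |S + T| = |S| + |T|.
Total mappings = 17 + 8 = 25.

25


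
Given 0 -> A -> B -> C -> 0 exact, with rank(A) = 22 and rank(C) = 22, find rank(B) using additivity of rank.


For a short exact sequence 0 -> A -> B -> C -> 0,
rank is additive: rank(B) = rank(A) + rank(C).
rank(B) = 22 + 22 = 44

44


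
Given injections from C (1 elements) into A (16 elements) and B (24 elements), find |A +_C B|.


The pushout A +_C B identifies the images of C in A and B.
|A +_C B| = |A| + |B| - |C| (for injections).
= 16 + 24 - 1 = 39

39


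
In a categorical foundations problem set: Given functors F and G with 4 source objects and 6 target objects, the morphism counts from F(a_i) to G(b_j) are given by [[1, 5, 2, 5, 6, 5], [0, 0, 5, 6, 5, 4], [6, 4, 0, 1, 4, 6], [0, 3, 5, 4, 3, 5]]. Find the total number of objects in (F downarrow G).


Objects of (F downarrow G) are triples (a, b, h: F(a)->G(b)).
The count equals the sum of all entries in the hom-matrix.
sum(row 0) = 24
sum(row 1) = 20
sum(row 2) = 21
sum(row 3) = 20
Grand total = 85

85


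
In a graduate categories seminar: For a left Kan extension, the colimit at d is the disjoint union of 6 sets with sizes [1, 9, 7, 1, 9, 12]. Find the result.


Pointwise, the left Kan extension (Lan_F H)(d) is the colimit, indexed
by the comma category (F downarrow d), of H composed with the
projection (F downarrow d) -> C. Here that colimit is given
as a coproduct (disjoint union) of sets, so its cardinality is the
sum of the sizes of the summands.
Coproduct of sets with sizes: 1 + 9 + 7 + 1 + 9 + 12
= 39

39


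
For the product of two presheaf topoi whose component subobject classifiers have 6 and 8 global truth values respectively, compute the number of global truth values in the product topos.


In a product of presheaf topoi E_1 x E_2, the subobject classifier
is Omega = Omega_1 x Omega_2 (componentwise), so
|Omega(top)| = |Omega_1(top_1)| * |Omega_2(top_2)|.
= 6 * 8 = 48.

48


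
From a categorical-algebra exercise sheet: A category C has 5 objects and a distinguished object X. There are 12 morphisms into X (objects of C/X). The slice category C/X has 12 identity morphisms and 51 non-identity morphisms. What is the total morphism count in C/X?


In the slice category C/X, objects are morphisms to X.
Identity morphisms: 12 (one per object of C/X).
Non-identity morphisms: 51.
Total = 12 + 51 = 63

63


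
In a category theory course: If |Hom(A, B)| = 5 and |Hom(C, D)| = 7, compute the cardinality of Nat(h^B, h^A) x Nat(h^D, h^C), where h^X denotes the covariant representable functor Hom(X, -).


By the Yoneda lemma, Nat(h^B, h^A) is isomorphic to Hom(A, B),
so |Nat(h^B, h^A)| = |Hom(A, B)| and |Nat(h^D, h^C)| = |Hom(C, D)|.
|Hom(A, B)| = 5, |Hom(C, D)| = 7.
|Nat(h^B, h^A) x Nat(h^D, h^C)| = 5 * 7 = 35

35


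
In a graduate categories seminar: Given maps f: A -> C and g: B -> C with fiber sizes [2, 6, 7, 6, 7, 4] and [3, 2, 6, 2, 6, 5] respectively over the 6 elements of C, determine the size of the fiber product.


The pullback A x_C B consists of pairs (a, b) with f(a) = g(b).
For each element c in C, the fiber product has |f^-1(c)| * |g^-1(c)| elements.
Summing over C: 2 * 3 + 6 * 2 + 7 * 6 + 6 * 2 + 7 * 6 + 4 * 5
= 6 + 12 + 42 + 12 + 42 + 20 = 134

134


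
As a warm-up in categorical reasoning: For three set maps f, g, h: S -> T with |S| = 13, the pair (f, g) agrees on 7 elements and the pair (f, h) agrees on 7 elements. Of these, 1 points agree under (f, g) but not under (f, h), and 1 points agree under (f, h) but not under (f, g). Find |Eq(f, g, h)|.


Eq(f, g, h) is the triple-agreement set: points in S where all three
maps take the same value. Using inclusion-exclusion on the pairwise data:
Pair (f, g) agrees on 7 points; pair (f, h) on 7 points.
Points agreeing under (f, g) but not (f, h) = 1; under (f, h) but not (f, g) = 1.
Triple-agreement = agreement-in-(f, g) minus points that agree under (f, g) but not (f, h):
|Eq(f, g, h)| = 7 - 1 = 6
(cross-check via (f, h): 7 - 1 = 6.)

6


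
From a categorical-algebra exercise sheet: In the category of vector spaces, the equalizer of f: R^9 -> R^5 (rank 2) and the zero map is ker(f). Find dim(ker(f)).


The equalizer of f and the zero map is ker(f).
By the rank-nullity theorem: dim(ker(f)) = dim(domain) - rank(f).
dim(ker(f)) = 9 - 2 = 7

7


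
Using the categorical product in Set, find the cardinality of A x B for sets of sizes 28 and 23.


In Set, the product A x B is the Cartesian product.
By the universal property, |A x B| = |A| * |B|.
|A x B| = 28 * 23 = 644

644


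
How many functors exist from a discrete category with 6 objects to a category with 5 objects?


A functor from a discrete category C to D is determined by
where each object maps. Each of the 6 objects of C can map
to any of the 5 objects of D independently.
Number of functors = 5^6 = 15625

15625


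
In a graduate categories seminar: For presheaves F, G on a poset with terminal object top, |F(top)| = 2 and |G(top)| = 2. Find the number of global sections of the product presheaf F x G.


Global sections of a presheaf on a poset with terminal top satisfy
Gamma(H) ~ H(top). Presheaves admit pointwise products, so
(F x G)(top) = F(top) x G(top) (Cartesian product).
|Gamma(F x G)| = |F(top)| * |G(top)| = 2 * 2 = 4.

4


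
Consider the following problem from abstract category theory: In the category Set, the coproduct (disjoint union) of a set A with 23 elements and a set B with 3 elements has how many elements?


In Set, the coproduct A + B is the disjoint union.
|A + B| = |A| + |B| = 23 + 3 = 26

26


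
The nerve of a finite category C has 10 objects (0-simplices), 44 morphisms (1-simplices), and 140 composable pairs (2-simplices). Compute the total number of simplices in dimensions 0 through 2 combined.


The 2-skeleton of the nerve N(C) consists of simplices in dimensions 0, 1, 2:
  |N(C)_0| = 10 (objects)
  |N(C)_1| = 44 (morphisms)
  |N(C)_2| = 140 (composable pairs)
Total = 10 + 44 + 140 = 194

194


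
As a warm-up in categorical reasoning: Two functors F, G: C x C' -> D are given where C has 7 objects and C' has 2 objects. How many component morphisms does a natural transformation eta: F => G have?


A natural transformation eta: F => G assigns one component morphism per
object of the domain category.
The domain is the product category C x C', so
|Ob(C x C')| = |Ob(C)| * |Ob(C')| = 7 * 2 = 14.
Therefore eta has 14 component morphisms.

14


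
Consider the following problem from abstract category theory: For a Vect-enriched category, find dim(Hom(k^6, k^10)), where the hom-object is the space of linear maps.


In Vect-enriched categories, Hom(k^n, k^m) is the space of m x n matrices.
dim(Hom(k^6, k^10)) = 10 * 6 = 60

60


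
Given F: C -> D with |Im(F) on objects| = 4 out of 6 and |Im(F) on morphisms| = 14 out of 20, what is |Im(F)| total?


The image of F consists of distinct objects and distinct morphisms.
|Im(F)| on objects = 4
|Im(F)| on morphisms = 14
Total image cardinality = 4 + 14 = 18

18


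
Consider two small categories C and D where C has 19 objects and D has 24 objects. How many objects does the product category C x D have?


The product category C x D has objects that are pairs (c, d).
Number of pairs = |Ob(C)| * |Ob(D)| = 19 * 24 = 456

456


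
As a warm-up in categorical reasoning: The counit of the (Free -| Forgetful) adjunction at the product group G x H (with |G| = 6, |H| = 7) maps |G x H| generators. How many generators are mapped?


The counit epsilon_K: F(U(K)) -> K of the Free-Forgetful adjunction
maps |K| generators of F(U(K)) into K. For K = G x H (the product group),
|G x H| = |G| * |H|.
Total generators mapped = 6 * 7 = 42.

42
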